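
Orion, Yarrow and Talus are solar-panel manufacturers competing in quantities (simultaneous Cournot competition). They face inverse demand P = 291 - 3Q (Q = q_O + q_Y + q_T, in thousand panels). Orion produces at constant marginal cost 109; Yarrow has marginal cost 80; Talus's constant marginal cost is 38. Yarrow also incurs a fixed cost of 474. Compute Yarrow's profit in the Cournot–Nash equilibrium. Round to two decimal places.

342.75

Orion's profit: π_O = (291 - 3Q)q_O - (109q_O). Setting ∂π_O/∂q_O = 0: 182 - 6q_O - 3(q_Y + q_T) = 0.
Yarrow's first-order condition: 211 - 6q_Y - 3(q_O + q_T) = 0.
Talus's first-order condition: 253 - 6q_T - 3(q_O + q_Y) = 0.
Adding the 3 first-order conditions: 646 − 12Q = 0, so Q = 323/6.
Back-substituting: q_O = (182 − 323/2)/3 = 41/6, q_Y = (211 − 323/2)/3 = 33/2, q_T = (253 − 323/2)/3 = 61/2.
Price P = 291 - 3·(323/6) = 259/2.
Yarrow's profit: (259/2 - 80)·(33/2) - 474 = 1371/4.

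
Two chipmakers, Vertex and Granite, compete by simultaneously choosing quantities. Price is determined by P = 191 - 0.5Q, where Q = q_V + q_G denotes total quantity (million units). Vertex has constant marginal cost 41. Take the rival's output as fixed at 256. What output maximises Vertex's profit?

22

With the rival's output fixed at 256, Vertex's profit is π_V = (191 - (1/2)·256 - (1/2)q_V)q_V - (41q_V) = (63 - (1/2)q_V)q_V - (41q_V).
∂π_V/∂q_V = 22 - q_V = 0, so q_V = 22.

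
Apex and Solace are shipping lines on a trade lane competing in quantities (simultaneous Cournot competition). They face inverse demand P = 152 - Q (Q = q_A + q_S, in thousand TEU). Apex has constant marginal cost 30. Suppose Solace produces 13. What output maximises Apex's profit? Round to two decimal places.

With the rival's output fixed at 13, Apex's profit is π_A = (152 - 13 - q_A)q_A - (30q_A) = (139 - q_A)q_A - (30q_A).
∂π_A/∂q_A = 109 - 2q_A = 0, so q_A = 109/2.

54.50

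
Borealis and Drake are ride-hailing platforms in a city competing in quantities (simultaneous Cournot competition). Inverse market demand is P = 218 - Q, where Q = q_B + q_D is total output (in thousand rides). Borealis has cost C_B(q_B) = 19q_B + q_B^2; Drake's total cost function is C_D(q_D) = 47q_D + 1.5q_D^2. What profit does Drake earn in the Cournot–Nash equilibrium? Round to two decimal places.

Borealis's profit: π_B = (218 - Q)q_B - (19q_B + q_B²). Setting ∂π_B/∂q_B = 0: 199 - 4q_B - (q_D) = 0.
Drake's first-order condition: 171 - 5q_D - (q_B) = 0.
Rearranging gives the reaction functions q_B = (199 - q_D)/4 and q_D = (171 - q_B)/5.
Substituting one into the other gives q_B = 824/19 and q_D = 485/19.
Price P = 218 - 1309/19 = 149.1053.
Drake's profit: 149.1053·(485/19) - 47·(485/19) - (3/2)(485/19)² = 1628.9820.

1628.98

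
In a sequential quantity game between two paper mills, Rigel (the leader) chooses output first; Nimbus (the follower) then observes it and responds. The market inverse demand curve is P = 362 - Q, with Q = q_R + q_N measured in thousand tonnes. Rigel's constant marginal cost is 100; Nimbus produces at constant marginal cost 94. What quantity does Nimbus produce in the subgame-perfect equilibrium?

Solve by backward induction. Given q_R, the follower Nimbus maximises π_N = (362 - q_R - q_N)q_N - 94q_N.
Follower FOC: 268 - q_R - 2q_N = 0, so q_N(q_R) = (268 - q_R)/2.
The leader anticipates this reaction. Substituting into P = 362 - Q gives P = 228 - (1/2)q_R, so π_R = (228 - (1/2)q_R)q_R - 100q_R.
Maximising: ∂π_R/∂q_R = 128 - q_R = 0, giving q_R = 128.
Then q_N = (268 - 128)/2 = 70.

70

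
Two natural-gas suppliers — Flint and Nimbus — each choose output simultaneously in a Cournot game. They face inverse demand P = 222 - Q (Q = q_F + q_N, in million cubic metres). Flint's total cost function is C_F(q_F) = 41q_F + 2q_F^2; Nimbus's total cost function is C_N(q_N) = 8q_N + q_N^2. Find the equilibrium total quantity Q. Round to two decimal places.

70.13

Flint's profit: π_F = (222 - Q)q_F - (41q_F + 2q_F²). Setting ∂π_F/∂q_F = 0: 181 - 6q_F - (q_N) = 0.
Nimbus's first-order condition: 214 - 4q_N - (q_F) = 0.
Rearranging gives the reaction functions q_F = (181 - q_N)/6 and q_N = (214 - q_F)/4.
Solving the pair: q_F = 510/23, q_N = 1103/23.
Total output Q = 510/23 + 1103/23 = 1613/23.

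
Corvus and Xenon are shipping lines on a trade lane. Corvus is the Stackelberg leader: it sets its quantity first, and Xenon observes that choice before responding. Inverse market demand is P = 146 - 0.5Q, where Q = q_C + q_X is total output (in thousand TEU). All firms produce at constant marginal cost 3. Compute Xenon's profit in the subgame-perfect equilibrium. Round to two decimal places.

The follower Xenon best-responds to any q_C: π_X = (146 - 0.5Q)q_X - 3q_X.
Setting the follower's marginal profit to zero, 143 - (1/2)q_C - q_X = 0, i.e. q_X = (143 - (1/2)q_C).
The leader anticipates this reaction. Substituting into P = 146 - 0.5Q gives P = 149/2 - (1/4)q_C, so π_C = (149/2 - (1/4)q_C)q_C - 3q_C.
Maximising: ∂π_C/∂q_C = 143/2 - (1/2)q_C = 0, giving q_C = 143.
Then q_X = (143 - (1/2)·143) = 143/2.
Price P = 146 - (1/2)·(429/2) = 155/4.
Xenon's profit: (155/4 - 3)·(143/2) = 2556.1250.

2556.13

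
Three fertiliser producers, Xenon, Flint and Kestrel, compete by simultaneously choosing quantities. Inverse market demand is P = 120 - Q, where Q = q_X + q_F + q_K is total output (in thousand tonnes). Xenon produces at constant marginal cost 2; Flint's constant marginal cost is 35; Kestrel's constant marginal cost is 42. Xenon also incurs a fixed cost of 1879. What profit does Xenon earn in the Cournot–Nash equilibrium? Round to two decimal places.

Xenon's profit: π_X = (120 - Q)q_X - (2q_X). Setting ∂π_X/∂q_X = 0: 118 - 2q_X - (q_F + q_K) = 0.
Flint's first-order condition: 85 - 2q_F - (q_X + q_K) = 0.
Kestrel's first-order condition: 78 - 2q_K - (q_X + q_F) = 0.
Adding the 3 first-order conditions: 281 − 4Q = 0, so Q = 281/4.
Back-substituting: q_X = (118 − 281/4) = 191/4, q_F = (85 − 281/4) = 59/4, q_K = (78 − 281/4) = 31/4.
Price P = 120 - 281/4 = 199/4.
Xenon's profit: (199/4 - 2)·(191/4) - 1879 = 401.0625.

401.06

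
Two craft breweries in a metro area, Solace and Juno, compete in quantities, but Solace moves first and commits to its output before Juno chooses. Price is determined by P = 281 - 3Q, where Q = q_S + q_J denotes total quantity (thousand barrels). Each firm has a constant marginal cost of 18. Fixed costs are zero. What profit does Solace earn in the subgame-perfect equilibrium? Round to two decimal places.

Solve by backward induction. Given q_S, the follower Juno maximises π_J = (281 - 3q_S - 3q_J)q_J - 18q_J.
∂π_J/∂q_J = 263 - 3q_S - 6q_J = 0 gives the reaction function q_J = (263 - 3q_S)/6.
The leader anticipates this reaction. Substituting into P = 281 - 3Q gives P = 299/2 - (3/2)q_S, so π_S = (299/2 - (3/2)q_S)q_S - 18q_S.
The leader's first-order condition 263/2 - 3q_S = 0 yields q_S = 263/6.
Then q_J = (263 - 3·(263/6))/6 = 263/12.
Price P = 281 - 3·(263/4) = 335/4.
Solace's profit: (335/4 - 18)·(263/6) = 2882.0417.

2882.04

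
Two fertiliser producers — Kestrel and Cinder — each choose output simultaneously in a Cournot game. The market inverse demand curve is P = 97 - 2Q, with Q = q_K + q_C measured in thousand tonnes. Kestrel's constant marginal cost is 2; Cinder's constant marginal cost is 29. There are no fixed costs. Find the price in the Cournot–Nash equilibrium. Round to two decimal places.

42.67

Kestrel's profit: π_K = (97 - 2Q)q_K - (2q_K). Setting ∂π_K/∂q_K = 0: 95 - 4q_K - 2(q_C) = 0.
Cinder's profit: π_C = (97 - 2Q)q_C - (29q_C). Setting ∂π_C/∂q_C = 0: 68 - 4q_C - 2(q_K) = 0.
Best responses: q_K = (95 - 2q_C)/4, q_C = (68 - 2q_K)/4.
Substituting one into the other gives q_K = 61/3 and q_C = 41/6.
Total output Q = 163/6, so price P = 97 - 2·(163/6) = 128/3.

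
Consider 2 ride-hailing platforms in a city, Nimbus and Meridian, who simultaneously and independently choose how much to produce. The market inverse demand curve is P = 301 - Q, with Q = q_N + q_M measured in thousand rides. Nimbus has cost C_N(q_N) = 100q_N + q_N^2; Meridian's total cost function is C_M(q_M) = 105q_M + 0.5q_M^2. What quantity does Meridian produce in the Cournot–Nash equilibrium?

53

Nimbus's profit: π_N = (301 - Q)q_N - (100q_N + q_N²). Setting ∂π_N/∂q_N = 0: 201 - 4q_N - (q_M) = 0.
Meridian's profit: π_M = (301 - Q)q_M - (105q_M + (1/2)q_M²). Setting ∂π_M/∂q_M = 0: 196 - 3q_M - (q_N) = 0.
So q_N = (201 - q_M)/4 and q_M = (196 - q_N)/3.
Solving the pair: q_N = 37, q_M = 53.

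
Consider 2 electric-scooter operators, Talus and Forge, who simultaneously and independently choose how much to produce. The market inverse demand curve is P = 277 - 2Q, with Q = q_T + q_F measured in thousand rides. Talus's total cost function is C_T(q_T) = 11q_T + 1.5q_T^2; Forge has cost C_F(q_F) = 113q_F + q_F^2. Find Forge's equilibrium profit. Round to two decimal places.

Talus's profit: π_T = (277 - 2Q)q_T - (11q_T + (3/2)q_T²). Setting ∂π_T/∂q_T = 0: 266 - 7q_T - 2(q_F) = 0.
Forge's first-order condition: 164 - 6q_F - 2(q_T) = 0.
Best responses: q_T = (266 - 2q_F)/7, q_F = (164 - 2q_T)/6.
Substituting one into the other gives q_T = 634/19 and q_F = 308/19.
Price P = 277 - 2·(942/19) = 177.8421.
Forge's profit: 177.8421·(308/19) - 113·(308/19) - (308/19)² = 788.3435.

788.34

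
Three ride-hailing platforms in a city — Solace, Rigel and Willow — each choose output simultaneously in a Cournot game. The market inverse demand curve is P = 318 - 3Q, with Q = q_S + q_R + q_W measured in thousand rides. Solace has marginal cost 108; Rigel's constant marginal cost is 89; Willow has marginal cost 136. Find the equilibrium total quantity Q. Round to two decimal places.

51.75

Solace's profit: π_S = (318 - 3Q)q_S - (108q_S). Setting ∂π_S/∂q_S = 0: 210 - 6q_S - 3(q_R + q_W) = 0.
Rigel's first-order condition: 229 - 6q_R - 3(q_S + q_W) = 0.
Willow's profit: π_W = (318 - 3Q)q_W - (136q_W). Setting ∂π_W/∂q_W = 0: 182 - 6q_W - 3(q_S + q_R) = 0.
Adding the 3 first-order conditions: 621 − 12Q = 0, so Q = 207/4.
Back-substituting: q_S = (210 − 621/4)/3 = 73/4, q_R = (229 − 621/4)/3 = 295/12, q_W = (182 − 621/4)/3 = 107/12.
Total output Q = 73/4 + 295/12 + 107/12 = 207/4.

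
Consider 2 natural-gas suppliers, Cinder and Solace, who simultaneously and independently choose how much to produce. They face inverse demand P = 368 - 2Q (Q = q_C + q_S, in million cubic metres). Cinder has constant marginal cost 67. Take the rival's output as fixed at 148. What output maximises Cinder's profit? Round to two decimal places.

1.25

With the rival's output fixed at 148, Cinder's profit is π_C = (368 - 2·148 - 2q_C)q_C - (67q_C) = (72 - 2q_C)q_C - (67q_C).
∂π_C/∂q_C = 5 - 4q_C = 0, so q_C = 5/4.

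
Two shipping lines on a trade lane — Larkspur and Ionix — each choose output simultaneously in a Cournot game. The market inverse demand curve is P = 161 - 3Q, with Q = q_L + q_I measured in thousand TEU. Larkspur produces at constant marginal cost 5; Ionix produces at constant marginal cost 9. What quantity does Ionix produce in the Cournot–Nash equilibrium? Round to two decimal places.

Larkspur's profit: π_L = (161 - 3Q)q_L - (5q_L). Setting ∂π_L/∂q_L = 0: 156 - 6q_L - 3(q_I) = 0.
Ionix's first-order condition: 152 - 6q_I - 3(q_L) = 0.
So q_L = (156 - 3q_I)/6 and q_I = (152 - 3q_L)/6.
Solving the pair: q_L = 160/9, q_I = 148/9.

16.44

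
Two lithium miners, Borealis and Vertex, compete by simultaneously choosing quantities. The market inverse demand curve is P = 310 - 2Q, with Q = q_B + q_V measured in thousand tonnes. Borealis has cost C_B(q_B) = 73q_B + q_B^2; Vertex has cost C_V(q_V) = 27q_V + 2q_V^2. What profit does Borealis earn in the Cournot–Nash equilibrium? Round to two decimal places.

Borealis's profit: π_B = (310 - 2Q)q_B - (73q_B + q_B²). Setting ∂π_B/∂q_B = 0: 237 - 6q_B - 2(q_V) = 0.
Vertex's first-order condition: 283 - 8q_V - 2(q_B) = 0.
So q_B = (237 - 2q_V)/6 and q_V = (283 - 2q_B)/8.
Solving the pair: q_B = 665/22, q_V = 306/11.
Price P = 310 - 2·(1277/22) = 193.9091.
Borealis's profit: 193.9091·(665/22) - 73·(665/22) - (665/22)² = 2741.0640.

2741.06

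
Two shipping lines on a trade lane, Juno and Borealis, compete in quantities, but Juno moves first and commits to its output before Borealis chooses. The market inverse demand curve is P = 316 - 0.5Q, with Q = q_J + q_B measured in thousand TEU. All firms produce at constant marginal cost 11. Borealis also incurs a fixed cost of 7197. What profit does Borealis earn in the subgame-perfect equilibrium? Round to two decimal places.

The follower Borealis best-responds to any q_J: π_B = (316 - 0.5Q)q_B - 11q_B.
Setting the follower's marginal profit to zero, 305 - (1/2)q_J - q_B = 0, i.e. q_B = (305 - (1/2)q_J).
The leader anticipates this reaction. Substituting into P = 316 - 0.5Q gives P = 327/2 - (1/4)q_J, so π_J = (327/2 - (1/4)q_J)q_J - 11q_J.
The leader's first-order condition 305/2 - (1/2)q_J = 0 yields q_J = 305.
Then q_B = (305 - (1/2)·305) = 305/2.
Price P = 316 - (1/2)·(915/2) = 349/4.
Borealis's profit: (349/4 - 11)·(305/2) - 7197 = 4431.1250.

4431.13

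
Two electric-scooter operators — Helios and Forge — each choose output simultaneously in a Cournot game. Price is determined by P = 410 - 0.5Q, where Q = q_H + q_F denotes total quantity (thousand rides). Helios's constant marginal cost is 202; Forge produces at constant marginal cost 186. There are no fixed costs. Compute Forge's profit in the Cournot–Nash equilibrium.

12800

Helios's profit: π_H = (410 - 0.5Q)q_H - (202q_H). Setting ∂π_H/∂q_H = 0: 208 - q_H - (1/2)(q_F) = 0.
Forge's profit: π_F = (410 - 0.5Q)q_F - (186q_F). Setting ∂π_F/∂q_F = 0: 224 - q_F - (1/2)(q_H) = 0.
Rearranging gives the reaction functions q_H = (208 - (1/2)q_F) and q_F = (224 - (1/2)q_H).
Solving the pair: q_H = 128, q_F = 160.
Price P = 410 - (1/2)·288 = 266.
Forge's profit: (266 - 186)·160 = 12800.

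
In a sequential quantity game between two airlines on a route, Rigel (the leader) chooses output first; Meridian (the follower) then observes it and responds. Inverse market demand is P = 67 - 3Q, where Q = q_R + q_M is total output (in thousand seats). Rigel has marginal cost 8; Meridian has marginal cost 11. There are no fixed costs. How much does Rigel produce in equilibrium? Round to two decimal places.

Solve by backward induction. Given q_R, the follower Meridian maximises π_M = (67 - 3q_R - 3q_M)q_M - 11q_M.
∂π_M/∂q_M = 56 - 3q_R - 6q_M = 0 gives the reaction function q_M = (56 - 3q_R)/6.
The leader anticipates this reaction. Substituting into P = 67 - 3Q gives P = 39 - (3/2)q_R, so π_R = (39 - (3/2)q_R)q_R - 8q_R.
The leader's first-order condition 31 - 3q_R = 0 yields q_R = 31/3.
Then q_M = (56 - 3·(31/3))/6 = 25/6.

10.33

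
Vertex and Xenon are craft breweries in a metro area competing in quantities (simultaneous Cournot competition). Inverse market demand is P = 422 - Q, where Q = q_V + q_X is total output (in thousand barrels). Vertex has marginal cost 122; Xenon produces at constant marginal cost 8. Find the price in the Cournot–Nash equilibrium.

184

Vertex's profit: π_V = (422 - Q)q_V - (122q_V). Setting ∂π_V/∂q_V = 0: 300 - 2q_V - (q_X) = 0.
Xenon's profit: π_X = (422 - Q)q_X - (8q_X). Setting ∂π_X/∂q_X = 0: 414 - 2q_X - (q_V) = 0.
Rearranging gives the reaction functions q_V = (300 - q_X)/2 and q_X = (414 - q_V)/2.
Substituting one into the other gives q_V = 62 and q_X = 176.
Total output Q = 238, so price P = 422 - 238 = 184.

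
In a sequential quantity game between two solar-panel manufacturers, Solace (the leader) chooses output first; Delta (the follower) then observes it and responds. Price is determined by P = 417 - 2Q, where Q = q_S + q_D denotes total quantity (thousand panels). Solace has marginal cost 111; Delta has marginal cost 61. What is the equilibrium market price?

Solve by backward induction. Given q_S, the follower Delta maximises π_D = (417 - 2q_S - 2q_D)q_D - 61q_D.
∂π_D/∂q_D = 356 - 2q_S - 4q_D = 0 gives the reaction function q_D = (356 - 2q_S)/4.
Solace substitutes q_D(q_S) into its own profit: π_S = q_S(417 - 2q_S - (356 - 2q_S)/2) - 111q_S = (239 - q_S)q_S - 111q_S.
The leader's first-order condition 128 - 2q_S = 0 yields q_S = 64.
Then q_D = (356 - 2·64)/4 = 57.
Total output Q = 121, so price P = 417 - 2·121 = 175.

175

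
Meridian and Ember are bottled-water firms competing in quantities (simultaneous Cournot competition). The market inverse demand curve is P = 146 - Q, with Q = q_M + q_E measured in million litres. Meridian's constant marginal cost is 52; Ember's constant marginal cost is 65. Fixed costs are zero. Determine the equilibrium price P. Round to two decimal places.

87.67

Meridian's profit: π_M = (146 - Q)q_M - (52q_M). Setting ∂π_M/∂q_M = 0: 94 - 2q_M - (q_E) = 0.
Ember's profit: π_E = (146 - Q)q_E - (65q_E). Setting ∂π_E/∂q_E = 0: 81 - 2q_E - (q_M) = 0.
Best responses: q_M = (94 - q_E)/2, q_E = (81 - q_M)/2.
Substituting one into the other gives q_M = 107/3 and q_E = 68/3.
Total output Q = 175/3, so price P = 146 - 175/3 = 263/3.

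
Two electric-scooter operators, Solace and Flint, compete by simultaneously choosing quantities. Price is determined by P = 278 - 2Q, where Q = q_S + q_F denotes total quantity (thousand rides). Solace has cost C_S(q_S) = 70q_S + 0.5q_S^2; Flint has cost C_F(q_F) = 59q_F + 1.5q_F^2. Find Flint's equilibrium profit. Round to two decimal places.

Solace's profit: π_S = (278 - 2Q)q_S - (70q_S + (1/2)q_S²). Setting ∂π_S/∂q_S = 0: 208 - 5q_S - 2(q_F) = 0.
Flint's profit: π_F = (278 - 2Q)q_F - (59q_F + (3/2)q_F²). Setting ∂π_F/∂q_F = 0: 219 - 7q_F - 2(q_S) = 0.
So q_S = (208 - 2q_F)/5 and q_F = (219 - 2q_S)/7.
Solving the pair: q_S = 1018/31, q_F = 679/31.
Price P = 278 - 2·(1697/31) = 168.5161.
Flint's profit: 168.5161·(679/31) - 59·(679/31) - (3/2)(679/31)² = 1679.1296.

1679.13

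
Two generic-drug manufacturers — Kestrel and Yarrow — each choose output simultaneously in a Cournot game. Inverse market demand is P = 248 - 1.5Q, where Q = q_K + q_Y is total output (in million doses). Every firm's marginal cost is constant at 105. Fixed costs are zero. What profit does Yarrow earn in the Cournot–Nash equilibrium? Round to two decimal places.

1514.74

A representative firm's profit is π_i = q_i(248 - 1.5Q) - 105q_i.
Setting ∂π_i/∂q_i = 0 with rivals' quantities fixed: 143 - 3q_i - (3/2)q_j = 0.
With identical firms every q_j equals q_i, so q_j = q_i and 143 = (9/2)q_i, giving q_i = 286/9.
Price P = 248 - (3/2)·(572/9) = 458/3.
Yarrow's profit: (458/3 - 105)·(286/9) = 1514.7407.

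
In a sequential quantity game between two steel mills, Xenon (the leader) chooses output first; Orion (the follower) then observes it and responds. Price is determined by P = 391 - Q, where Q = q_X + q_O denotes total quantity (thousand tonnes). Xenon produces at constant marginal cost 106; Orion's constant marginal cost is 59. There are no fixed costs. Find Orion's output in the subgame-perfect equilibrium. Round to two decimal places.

Solve by backward induction. Given q_X, the follower Orion maximises π_O = (391 - q_X - q_O)q_O - 59q_O.
Setting the follower's marginal profit to zero, 332 - q_X - 2q_O = 0, i.e. q_O = (332 - q_X)/2.
Xenon substitutes q_O(q_X) into its own profit: π_X = q_X(391 - q_X - (332 - q_X)/2) - 106q_X = (225 - (1/2)q_X)q_X - 106q_X.
Maximising: ∂π_X/∂q_X = 119 - q_X = 0, giving q_X = 119.
Then q_O = (332 - 119)/2 = 213/2.

106.50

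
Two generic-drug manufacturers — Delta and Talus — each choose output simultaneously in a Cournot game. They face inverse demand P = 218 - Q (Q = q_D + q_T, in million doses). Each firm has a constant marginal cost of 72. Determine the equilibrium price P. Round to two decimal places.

Each firm earns π_i = (218 - Q)q_i - 72q_i.
Setting ∂π_i/∂q_i = 0 with rivals' quantities fixed: 146 - 2q_i - q_j = 0.
With identical firms every q_j equals q_i, so q_j = q_i and 146 = 3q_i, giving q_i = 146/3.
Total output Q = 292/3, so price P = 218 - 292/3 = 362/3.

120.67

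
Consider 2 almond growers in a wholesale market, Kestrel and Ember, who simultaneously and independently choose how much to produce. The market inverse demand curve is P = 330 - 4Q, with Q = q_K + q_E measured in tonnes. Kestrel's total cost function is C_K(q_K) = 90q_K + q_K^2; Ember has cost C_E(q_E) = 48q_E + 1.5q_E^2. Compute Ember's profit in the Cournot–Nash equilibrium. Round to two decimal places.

Kestrel's profit: π_K = (330 - 4Q)q_K - (90q_K + q_K²). Setting ∂π_K/∂q_K = 0: 240 - 10q_K - 4(q_E) = 0.
Ember's first-order condition: 282 - 11q_E - 4(q_K) = 0.
Rearranging gives the reaction functions q_K = (240 - 4q_E)/10 and q_E = (282 - 4q_K)/11.
Substituting one into the other gives q_K = 756/47 and q_E = 930/47.
Price P = 330 - 4·(1686/47) = 186.5106.
Ember's profit: 186.5106·(930/47) - 48·(930/47) - (3/2)(930/47)² = 2153.4405.

2153.44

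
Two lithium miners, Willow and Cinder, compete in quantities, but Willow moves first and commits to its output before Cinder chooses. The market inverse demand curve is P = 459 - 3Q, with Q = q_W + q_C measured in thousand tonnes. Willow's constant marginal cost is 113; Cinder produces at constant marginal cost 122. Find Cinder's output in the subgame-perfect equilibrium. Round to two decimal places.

26.58

The follower Cinder best-responds to any q_W: π_C = (459 - 3Q)q_C - 122q_C.
∂π_C/∂q_C = 337 - 3q_W - 6q_C = 0 gives the reaction function q_C = (337 - 3q_W)/6.
The leader anticipates this reaction. Substituting into P = 459 - 3Q gives P = 581/2 - (3/2)q_W, so π_W = (581/2 - (3/2)q_W)q_W - 113q_W.
The leader's first-order condition 355/2 - 3q_W = 0 yields q_W = 355/6.
Then q_C = (337 - 3·(355/6))/6 = 319/12.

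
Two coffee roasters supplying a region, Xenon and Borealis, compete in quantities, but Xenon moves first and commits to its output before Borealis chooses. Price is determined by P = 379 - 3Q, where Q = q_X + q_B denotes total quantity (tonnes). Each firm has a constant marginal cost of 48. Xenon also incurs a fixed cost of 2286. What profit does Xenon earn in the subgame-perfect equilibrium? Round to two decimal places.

2279.04

The follower Borealis best-responds to any q_X: π_B = (379 - 3Q)q_B - 48q_B.
∂π_B/∂q_B = 331 - 3q_X - 6q_B = 0 gives the reaction function q_B = (331 - 3q_X)/6.
The leader anticipates this reaction. Substituting into P = 379 - 3Q gives P = 427/2 - (3/2)q_X, so π_X = (427/2 - (3/2)q_X)q_X - 48q_X.
The leader's first-order condition 331/2 - 3q_X = 0 yields q_X = 331/6.
Then q_B = (331 - 3·(331/6))/6 = 331/12.
Price P = 379 - 3·(331/4) = 523/4.
Xenon's profit: (523/4 - 48)·(331/6) - 2286 = 2279.0417.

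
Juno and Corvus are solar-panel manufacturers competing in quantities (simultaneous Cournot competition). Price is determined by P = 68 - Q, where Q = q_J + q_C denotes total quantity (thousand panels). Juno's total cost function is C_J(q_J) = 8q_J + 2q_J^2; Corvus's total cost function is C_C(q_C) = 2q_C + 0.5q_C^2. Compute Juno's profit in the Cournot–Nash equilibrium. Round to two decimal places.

134.91

Juno's profit: π_J = (68 - Q)q_J - (8q_J + 2q_J²). Setting ∂π_J/∂q_J = 0: 60 - 6q_J - (q_C) = 0.
Corvus's first-order condition: 66 - 3q_C - (q_J) = 0.
Rearranging gives the reaction functions q_J = (60 - q_C)/6 and q_C = (66 - q_J)/3.
Solving the pair: q_J = 114/17, q_C = 336/17.
Price P = 68 - 450/17 = 706/17.
Juno's profit: (706/17)·(114/17) - 8·(114/17) - 2(114/17)² = 134.9066.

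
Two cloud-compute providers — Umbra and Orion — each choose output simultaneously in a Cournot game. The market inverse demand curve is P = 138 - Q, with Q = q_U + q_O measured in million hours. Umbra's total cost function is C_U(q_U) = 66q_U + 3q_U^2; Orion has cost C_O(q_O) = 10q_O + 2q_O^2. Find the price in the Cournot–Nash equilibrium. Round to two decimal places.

111.28

Umbra's profit: π_U = (138 - Q)q_U - (66q_U + 3q_U²). Setting ∂π_U/∂q_U = 0: 72 - 8q_U - (q_O) = 0.
Orion's first-order condition: 128 - 6q_O - (q_U) = 0.
Rearranging gives the reaction functions q_U = (72 - q_O)/8 and q_O = (128 - q_U)/6.
Substituting one into the other gives q_U = 304/47 and q_O = 952/47.
Total output Q = 1256/47, so price P = 138 - 1256/47 = 111.2766.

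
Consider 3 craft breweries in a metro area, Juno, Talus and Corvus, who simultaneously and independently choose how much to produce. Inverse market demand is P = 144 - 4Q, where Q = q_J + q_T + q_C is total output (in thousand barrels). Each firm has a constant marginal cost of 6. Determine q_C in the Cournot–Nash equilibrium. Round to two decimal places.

A representative firm's profit is π_i = q_i(144 - 4Q) - 6q_i.
First-order condition (treating rivals' output as given): 138 - 8q_i - 4·Σ_{j≠i} q_j = 0.
With identical firms every q_j equals q_i, so Σ_{j≠i} q_j = 2q_i and 138 = 16q_i, giving q_i = 69/8.

8.63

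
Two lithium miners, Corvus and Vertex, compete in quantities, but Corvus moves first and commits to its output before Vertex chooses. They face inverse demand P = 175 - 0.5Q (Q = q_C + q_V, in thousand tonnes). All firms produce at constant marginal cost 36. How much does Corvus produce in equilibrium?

The follower Vertex best-responds to any q_C: π_V = (175 - 0.5Q)q_V - 36q_V.
∂π_V/∂q_V = 139 - (1/2)q_C - q_V = 0 gives the reaction function q_V = (139 - (1/2)q_C).
The leader anticipates this reaction. Substituting into P = 175 - 0.5Q gives P = 211/2 - (1/4)q_C, so π_C = (211/2 - (1/4)q_C)q_C - 36q_C.
Leader FOC: 139/2 - (1/2)q_C = 0, so q_C = 139.
Then q_V = (139 - (1/2)·139) = 139/2.

139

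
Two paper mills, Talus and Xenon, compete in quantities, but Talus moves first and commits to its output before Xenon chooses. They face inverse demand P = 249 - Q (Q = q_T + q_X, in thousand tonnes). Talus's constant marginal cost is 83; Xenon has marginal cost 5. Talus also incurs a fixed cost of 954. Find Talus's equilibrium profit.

14

Solve by backward induction. Given q_T, the follower Xenon maximises π_X = (249 - q_T - q_X)q_X - 5q_X.
∂π_X/∂q_X = 244 - q_T - 2q_X = 0 gives the reaction function q_X = (244 - q_T)/2.
Talus substitutes q_X(q_T) into its own profit: π_T = q_T(249 - q_T - (244 - q_T)/2) - 83q_T = (127 - (1/2)q_T)q_T - 83q_T.
Maximising: ∂π_T/∂q_T = 44 - q_T = 0, giving q_T = 44.
Then q_X = (244 - 44)/2 = 100.
Price P = 249 - 144 = 105.
Talus's profit: (105 - 83)·44 - 954 = 14.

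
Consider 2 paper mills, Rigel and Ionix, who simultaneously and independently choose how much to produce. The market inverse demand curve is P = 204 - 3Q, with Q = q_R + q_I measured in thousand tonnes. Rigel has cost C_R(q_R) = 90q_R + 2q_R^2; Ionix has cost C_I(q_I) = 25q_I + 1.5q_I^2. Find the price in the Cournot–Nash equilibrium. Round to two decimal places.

132.26

Rigel's profit: π_R = (204 - 3Q)q_R - (90q_R + 2q_R²). Setting ∂π_R/∂q_R = 0: 114 - 10q_R - 3(q_I) = 0.
Ionix's profit: π_I = (204 - 3Q)q_I - (25q_I + (3/2)q_I²). Setting ∂π_I/∂q_I = 0: 179 - 9q_I - 3(q_R) = 0.
So q_R = (114 - 3q_I)/10 and q_I = (179 - 3q_R)/9.
Solving the pair: q_R = 163/27, q_I = 1448/81.
Total output Q = 1937/81, so price P = 204 - 3·(1937/81) = 132.2593.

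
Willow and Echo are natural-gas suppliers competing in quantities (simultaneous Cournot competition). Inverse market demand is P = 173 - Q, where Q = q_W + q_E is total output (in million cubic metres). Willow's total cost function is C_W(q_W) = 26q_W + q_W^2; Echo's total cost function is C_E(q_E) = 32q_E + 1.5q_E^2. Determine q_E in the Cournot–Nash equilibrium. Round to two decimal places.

Willow's profit: π_W = (173 - Q)q_W - (26q_W + q_W²). Setting ∂π_W/∂q_W = 0: 147 - 4q_W - (q_E) = 0.
Echo's profit: π_E = (173 - Q)q_E - (32q_E + (3/2)q_E²). Setting ∂π_E/∂q_E = 0: 141 - 5q_E - (q_W) = 0.
Rearranging gives the reaction functions q_W = (147 - q_E)/4 and q_E = (141 - q_W)/5.
Substituting one into the other gives q_W = 594/19 and q_E = 417/19.

21.95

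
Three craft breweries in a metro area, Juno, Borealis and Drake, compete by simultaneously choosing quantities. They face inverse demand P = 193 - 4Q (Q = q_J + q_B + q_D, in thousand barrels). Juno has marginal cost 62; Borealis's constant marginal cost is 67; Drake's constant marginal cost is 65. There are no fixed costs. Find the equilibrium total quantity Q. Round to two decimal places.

24.06

Juno's profit: π_J = (193 - 4Q)q_J - (62q_J). Setting ∂π_J/∂q_J = 0: 131 - 8q_J - 4(q_B + q_D) = 0.
Borealis's profit: π_B = (193 - 4Q)q_B - (67q_B). Setting ∂π_B/∂q_B = 0: 126 - 8q_B - 4(q_J + q_D) = 0.
Drake's profit: π_D = (193 - 4Q)q_D - (65q_D). Setting ∂π_D/∂q_D = 0: 128 - 8q_D - 4(q_J + q_B) = 0.
Summing all 3 equations gives 385 − 16Q = 0, hence Q = 385/16.
Back-substituting: q_J = (131 − 385/4)/4 = 139/16, q_B = (126 − 385/4)/4 = 119/16, q_D = (128 − 385/4)/4 = 127/16.
Total output Q = 139/16 + 119/16 + 127/16 = 385/16.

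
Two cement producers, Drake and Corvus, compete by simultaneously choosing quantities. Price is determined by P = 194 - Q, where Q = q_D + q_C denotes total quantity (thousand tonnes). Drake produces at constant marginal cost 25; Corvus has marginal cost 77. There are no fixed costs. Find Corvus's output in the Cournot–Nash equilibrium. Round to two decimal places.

21.67

Drake's profit: π_D = (194 - Q)q_D - (25q_D). Setting ∂π_D/∂q_D = 0: 169 - 2q_D - (q_C) = 0.
Corvus's profit: π_C = (194 - Q)q_C - (77q_C). Setting ∂π_C/∂q_C = 0: 117 - 2q_C - (q_D) = 0.
So q_D = (169 - q_C)/2 and q_C = (117 - q_D)/2.
Solving the pair: q_D = 221/3, q_C = 65/3.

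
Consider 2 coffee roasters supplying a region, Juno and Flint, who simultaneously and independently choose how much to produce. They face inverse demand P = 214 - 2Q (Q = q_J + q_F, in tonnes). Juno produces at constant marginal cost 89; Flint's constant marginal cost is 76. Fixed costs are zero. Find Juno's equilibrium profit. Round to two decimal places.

696.89

Juno's profit: π_J = (214 - 2Q)q_J - (89q_J). Setting ∂π_J/∂q_J = 0: 125 - 4q_J - 2(q_F) = 0.
Flint's profit: π_F = (214 - 2Q)q_F - (76q_F). Setting ∂π_F/∂q_F = 0: 138 - 4q_F - 2(q_J) = 0.
Best responses: q_J = (125 - 2q_F)/4, q_F = (138 - 2q_J)/4.
Substituting one into the other gives q_J = 56/3 and q_F = 151/6.
Price P = 214 - 2·(263/6) = 379/3.
Juno's profit: (379/3 - 89)·(56/3) = 696.8889.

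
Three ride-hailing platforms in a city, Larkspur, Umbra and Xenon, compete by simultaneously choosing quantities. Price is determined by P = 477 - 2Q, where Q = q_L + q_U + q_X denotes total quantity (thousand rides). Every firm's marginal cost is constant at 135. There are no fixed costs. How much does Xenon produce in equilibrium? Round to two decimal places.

42.75

Each firm earns π_i = (477 - 2Q)q_i - 135q_i.
First-order condition (treating rivals' output as given): 342 - 4q_i - 2·Σ_{j≠i} q_j = 0.
By symmetry each firm produces the same amount; substituting Σ_{j≠i} q_j = 2q_i yields q_i = 342/8 = 171/4.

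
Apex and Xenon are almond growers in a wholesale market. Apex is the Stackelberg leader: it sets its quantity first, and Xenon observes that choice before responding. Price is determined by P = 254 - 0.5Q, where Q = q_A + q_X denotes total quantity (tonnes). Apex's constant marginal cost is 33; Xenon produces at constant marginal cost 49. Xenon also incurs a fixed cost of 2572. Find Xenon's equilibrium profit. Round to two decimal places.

The follower Xenon best-responds to any q_A: π_X = (254 - 0.5Q)q_X - 49q_X.
Setting the follower's marginal profit to zero, 205 - (1/2)q_A - q_X = 0, i.e. q_X = (205 - (1/2)q_A).
Apex substitutes q_X(q_A) into its own profit: π_A = q_A(254 - (1/2)q_A - (205 - (1/2)q_A)/2) - 33q_A = (303/2 - (1/4)q_A)q_A - 33q_A.
Maximising: ∂π_A/∂q_A = 237/2 - (1/2)q_A = 0, giving q_A = 237.
Then q_X = (205 - (1/2)·237) = 173/2.
Price P = 254 - (1/2)·(647/2) = 369/4.
Xenon's profit: (369/4 - 49)·(173/2) - 2572 = 1169.1250.

1169.13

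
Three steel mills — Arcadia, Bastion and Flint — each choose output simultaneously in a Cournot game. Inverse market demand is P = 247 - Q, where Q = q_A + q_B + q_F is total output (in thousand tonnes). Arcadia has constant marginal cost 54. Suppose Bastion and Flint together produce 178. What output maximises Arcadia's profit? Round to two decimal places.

7.50

With rivals' combined output fixed at 178, Arcadia's profit is π_A = (247 - 178 - q_A)q_A - (54q_A) = (69 - q_A)q_A - (54q_A).
∂π_A/∂q_A = 15 - 2q_A = 0, so q_A = 15/2.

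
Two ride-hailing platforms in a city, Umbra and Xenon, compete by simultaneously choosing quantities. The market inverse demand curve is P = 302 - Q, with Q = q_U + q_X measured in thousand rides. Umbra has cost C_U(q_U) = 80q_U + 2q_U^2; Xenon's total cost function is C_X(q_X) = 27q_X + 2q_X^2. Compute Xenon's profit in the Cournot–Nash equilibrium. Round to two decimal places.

Umbra's profit: π_U = (302 - Q)q_U - (80q_U + 2q_U²). Setting ∂π_U/∂q_U = 0: 222 - 6q_U - (q_X) = 0.
Xenon's first-order condition: 275 - 6q_X - (q_U) = 0.
Best responses: q_U = (222 - q_X)/6, q_X = (275 - q_U)/6.
Substituting one into the other gives q_U = 151/5 and q_X = 204/5.
Price P = 302 - 71 = 231.
Xenon's profit: 231·(204/5) - 27·(204/5) - 2(204/5)² = 4993.9200.

4993.92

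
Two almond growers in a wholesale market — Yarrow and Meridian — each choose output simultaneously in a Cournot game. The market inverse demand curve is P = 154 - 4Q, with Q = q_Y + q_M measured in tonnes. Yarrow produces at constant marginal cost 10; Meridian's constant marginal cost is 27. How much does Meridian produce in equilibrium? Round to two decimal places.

9.17

Yarrow's profit: π_Y = (154 - 4Q)q_Y - (10q_Y). Setting ∂π_Y/∂q_Y = 0: 144 - 8q_Y - 4(q_M) = 0.
Meridian's first-order condition: 127 - 8q_M - 4(q_Y) = 0.
So q_Y = (144 - 4q_M)/8 and q_M = (127 - 4q_Y)/8.
Substituting one into the other gives q_Y = 161/12 and q_M = 55/6.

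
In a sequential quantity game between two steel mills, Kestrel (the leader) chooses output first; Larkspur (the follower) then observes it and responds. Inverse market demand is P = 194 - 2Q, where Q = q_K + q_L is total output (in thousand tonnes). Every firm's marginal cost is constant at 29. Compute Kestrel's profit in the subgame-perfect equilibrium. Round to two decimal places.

The follower Larkspur best-responds to any q_K: π_L = (194 - 2Q)q_L - 29q_L.
Setting the follower's marginal profit to zero, 165 - 2q_K - 4q_L = 0, i.e. q_L = (165 - 2q_K)/4.
The leader anticipates this reaction. Substituting into P = 194 - 2Q gives P = 223/2 - q_K, so π_K = (223/2 - q_K)q_K - 29q_K.
Maximising: ∂π_K/∂q_K = 165/2 - 2q_K = 0, giving q_K = 165/4.
Then q_L = (165 - 2·(165/4))/4 = 165/8.
Price P = 194 - 2·(495/8) = 281/4.
Kestrel's profit: (281/4 - 29)·(165/4) = 1701.5625.

1701.56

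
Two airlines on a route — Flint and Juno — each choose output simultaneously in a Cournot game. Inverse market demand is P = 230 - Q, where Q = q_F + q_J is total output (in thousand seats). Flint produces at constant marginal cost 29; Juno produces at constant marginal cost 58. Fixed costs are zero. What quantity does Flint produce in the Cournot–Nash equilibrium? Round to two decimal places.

Flint's profit: π_F = (230 - Q)q_F - (29q_F). Setting ∂π_F/∂q_F = 0: 201 - 2q_F - (q_J) = 0.
Juno's profit: π_J = (230 - Q)q_J - (58q_J). Setting ∂π_J/∂q_J = 0: 172 - 2q_J - (q_F) = 0.
Best responses: q_F = (201 - q_J)/2, q_J = (172 - q_F)/2.
Solving the pair: q_F = 230/3, q_J = 143/3.

76.67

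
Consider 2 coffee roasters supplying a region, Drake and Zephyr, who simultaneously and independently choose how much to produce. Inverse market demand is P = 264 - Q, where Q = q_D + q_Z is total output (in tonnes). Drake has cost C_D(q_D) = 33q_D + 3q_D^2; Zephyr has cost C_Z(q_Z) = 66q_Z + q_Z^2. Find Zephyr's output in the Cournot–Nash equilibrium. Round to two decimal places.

43.65

Drake's profit: π_D = (264 - Q)q_D - (33q_D + 3q_D²). Setting ∂π_D/∂q_D = 0: 231 - 8q_D - (q_Z) = 0.
Zephyr's profit: π_Z = (264 - Q)q_Z - (66q_Z + q_Z²). Setting ∂π_Z/∂q_Z = 0: 198 - 4q_Z - (q_D) = 0.
Best responses: q_D = (231 - q_Z)/8, q_Z = (198 - q_D)/4.
Substituting one into the other gives q_D = 726/31 and q_Z = 1353/31.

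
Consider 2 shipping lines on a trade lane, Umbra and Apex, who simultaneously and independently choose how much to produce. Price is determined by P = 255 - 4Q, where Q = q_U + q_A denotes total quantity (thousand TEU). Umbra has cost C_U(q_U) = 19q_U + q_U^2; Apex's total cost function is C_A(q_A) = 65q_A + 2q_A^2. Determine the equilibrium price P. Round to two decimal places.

138.54

Umbra's profit: π_U = (255 - 4Q)q_U - (19q_U + q_U²). Setting ∂π_U/∂q_U = 0: 236 - 10q_U - 4(q_A) = 0.
Apex's profit: π_A = (255 - 4Q)q_A - (65q_A + 2q_A²). Setting ∂π_A/∂q_A = 0: 190 - 12q_A - 4(q_U) = 0.
So q_U = (236 - 4q_A)/10 and q_A = (190 - 4q_U)/12.
Substituting one into the other gives q_U = 259/13 and q_A = 239/26.
Total output Q = 757/26, so price P = 255 - 4·(757/26) = 1801/13.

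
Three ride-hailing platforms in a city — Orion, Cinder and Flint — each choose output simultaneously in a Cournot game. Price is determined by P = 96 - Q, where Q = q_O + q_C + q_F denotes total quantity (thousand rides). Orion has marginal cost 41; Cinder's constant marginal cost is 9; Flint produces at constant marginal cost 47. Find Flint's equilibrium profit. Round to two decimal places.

Orion's profit: π_O = (96 - Q)q_O - (41q_O). Setting ∂π_O/∂q_O = 0: 55 - 2q_O - (q_C + q_F) = 0.
Cinder's first-order condition: 87 - 2q_C - (q_O + q_F) = 0.
Flint's first-order condition: 49 - 2q_F - (q_O + q_C) = 0.
Summing all 3 equations gives 191 − 4Q = 0, hence Q = 191/4.
Back-substituting: q_O = (55 − 191/4) = 29/4, q_C = (87 − 191/4) = 157/4, q_F = (49 − 191/4) = 5/4.
Price P = 96 - 191/4 = 193/4.
Flint's profit: (193/4 - 47)·(5/4) = 25/16.

1.56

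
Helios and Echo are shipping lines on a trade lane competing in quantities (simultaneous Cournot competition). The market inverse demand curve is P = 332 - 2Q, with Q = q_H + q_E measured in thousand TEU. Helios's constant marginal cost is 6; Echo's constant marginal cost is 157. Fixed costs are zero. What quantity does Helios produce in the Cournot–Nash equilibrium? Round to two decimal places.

Helios's profit: π_H = (332 - 2Q)q_H - (6q_H). Setting ∂π_H/∂q_H = 0: 326 - 4q_H - 2(q_E) = 0.
Echo's first-order condition: 175 - 4q_E - 2(q_H) = 0.
Best responses: q_H = (326 - 2q_E)/4, q_E = (175 - 2q_H)/4.
Solving the pair: q_H = 159/2, q_E = 4.

79.50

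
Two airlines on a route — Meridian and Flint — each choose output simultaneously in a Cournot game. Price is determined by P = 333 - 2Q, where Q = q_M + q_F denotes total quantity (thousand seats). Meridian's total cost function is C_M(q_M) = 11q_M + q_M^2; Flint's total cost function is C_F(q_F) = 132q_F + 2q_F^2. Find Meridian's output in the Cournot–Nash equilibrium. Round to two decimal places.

Meridian's profit: π_M = (333 - 2Q)q_M - (11q_M + q_M²). Setting ∂π_M/∂q_M = 0: 322 - 6q_M - 2(q_F) = 0.
Flint's first-order condition: 201 - 8q_F - 2(q_M) = 0.
Best responses: q_M = (322 - 2q_F)/6, q_F = (201 - 2q_M)/8.
Substituting one into the other gives q_M = 1087/22 and q_F = 281/22.

49.41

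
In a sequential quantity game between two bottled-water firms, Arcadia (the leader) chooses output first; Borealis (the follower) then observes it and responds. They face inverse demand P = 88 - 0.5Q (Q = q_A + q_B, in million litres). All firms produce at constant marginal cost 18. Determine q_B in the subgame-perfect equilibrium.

35

The follower Borealis best-responds to any q_A: π_B = (88 - 0.5Q)q_B - 18q_B.
Follower FOC: 70 - (1/2)q_A - q_B = 0, so q_B(q_A) = (70 - (1/2)q_A).
Arcadia substitutes q_B(q_A) into its own profit: π_A = q_A(88 - (1/2)q_A - (70 - (1/2)q_A)/2) - 18q_A = (53 - (1/4)q_A)q_A - 18q_A.
Leader FOC: 35 - (1/2)q_A = 0, so q_A = 70.
Then q_B = (70 - (1/2)·70) = 35.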